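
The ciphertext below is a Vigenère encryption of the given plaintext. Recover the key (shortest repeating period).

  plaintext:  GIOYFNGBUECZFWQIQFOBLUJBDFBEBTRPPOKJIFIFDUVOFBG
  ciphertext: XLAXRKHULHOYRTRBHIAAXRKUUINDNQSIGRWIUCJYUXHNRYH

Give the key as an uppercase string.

RDMZMXBT

  i= 0: X-G = 17 → R
  i= 1: L-I =  3 → D
  i= 2: A-O = 12 → M
  i= 3: X-Y = 25 → Z
  i= 4: R-F = 12 → M
  i= 5: K-N = 23 → X
  i= 6: H-G =  1 → B
  i= 7: U-B = 19 → T
  i= 8: L-U = 17 → R
  i= 9: H-E =  3 → D
  i=10: O-C = 12 → M
  i=11: Y-Z = 25 → Z
  i=12: R-F = 12 → M
  i=13: T-W = 23 → X
  i=14: R-Q =  1 → B
  i=15: B-I = 19 → T
  i=16: H-Q = 17 → R
  i=17: I-F =  3 → D
  i=18: A-O = 12 → M
  i=19: A-B = 25 → Z
  i=20: X-L = 12 → M
  i=21: R-U = 23 → X
  i=22: K-J =  1 → B
  i=23: U-B = 19 → T
  i=24: U-D = 17 → R
  i=25: I-F =  3 → D
  i=26: N-B = 12 → M
  i=27: D-E = 25 → Z
  i=28: N-B = 12 → M
  i=29: Q-T = 23 → X
  i=30: S-R =  1 → B
  i=31: I-P = 19 → T
  i=32: G-P = 17 → R
  i=33: R-O =  3 → D
  i=34: W-K = 12 → M
  i=35: I-J = 25 → Z
  i=36: U-I = 12 → M
  i=37: C-F = 23 → X
  i=38: J-I =  1 → B
  i=39: Y-F = 19 → T
  i=40: U-D = 17 → R
  i=41: X-U =  3 → D
  i=42: H-V = 12 → M
  i=43: N-O = 25 → Z
  i=44: R-F = 12 → M
  i=45: Y-B = 23 → X
  i=46: H-G =  1 → B
  shifts repeat with period 8: RDMZMXBT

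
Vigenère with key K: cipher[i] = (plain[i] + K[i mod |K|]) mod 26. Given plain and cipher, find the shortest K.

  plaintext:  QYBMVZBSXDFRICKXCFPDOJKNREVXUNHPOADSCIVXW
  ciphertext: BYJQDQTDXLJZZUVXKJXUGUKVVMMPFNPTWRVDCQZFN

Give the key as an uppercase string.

LAIEIRS

  i= 0: B-Q = 11 → L
  i= 1: Y-Y =  0 → A
  i= 2: J-B =  8 → I
  i= 3: Q-M =  4 → E
  i= 4: D-V =  8 → I
  i= 5: Q-Z = 17 → R
  i= 6: T-B = 18 → S
  i= 7: D-S = 11 → L
  i= 8: X-X =  0 → A
  i= 9: L-D =  8 → I
  i=10: J-F =  4 → E
  i=11: Z-R =  8 → I
  i=12: Z-I = 17 → R
  i=13: U-C = 18 → S
  i=14: V-K = 11 → L
  i=15: X-X =  0 → A
  i=16: K-C =  8 → I
  i=17: J-F =  4 → E
  i=18: X-P =  8 → I
  i=19: U-D = 17 → R
  i=20: G-O = 18 → S
  i=21: U-J = 11 → L
  i=22: K-K =  0 → A
  i=23: V-N =  8 → I
  i=24: V-R =  4 → E
  i=25: M-E =  8 → I
  i=26: M-V = 17 → R
  i=27: P-X = 18 → S
  i=28: F-U = 11 → L
  i=29: N-N =  0 → A
  i=30: P-H =  8 → I
  i=31: T-P =  4 → E
  i=32: W-O =  8 → I
  i=33: R-A = 17 → R
  i=34: V-D = 18 → S
  i=35: D-S = 11 → L
  i=36: C-C =  0 → A
  i=37: Q-I =  8 → I
  i=38: Z-V =  4 → E
  i=39: F-X =  8 → I
  i=40: N-W = 17 → R
  shifts repeat with period 7: LAIEIRS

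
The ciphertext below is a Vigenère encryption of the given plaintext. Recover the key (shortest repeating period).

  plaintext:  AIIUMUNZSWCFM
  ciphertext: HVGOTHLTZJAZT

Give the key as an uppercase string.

  i= 0: H-A =  7 → H
  i= 1: V-I = 13 → N
  i= 2: G-I = 24 → Y
  i= 3: O-U = 20 → U
  i= 4: T-M =  7 → H
  i= 5: H-U = 13 → N
  i= 6: L-N = 24 → Y
  i= 7: T-Z = 20 → U
  i= 8: Z-S =  7 → H
  i= 9: J-W = 13 → N
  i=10: A-C = 24 → Y
  i=11: Z-F = 20 → U
  i=12: T-M =  7 → H
  shifts repeat with period 4: HNYU

HNYU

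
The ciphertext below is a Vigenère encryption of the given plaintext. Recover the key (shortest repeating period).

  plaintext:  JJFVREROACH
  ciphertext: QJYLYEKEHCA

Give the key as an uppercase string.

HATQ

  i= 0: Q-J =  7 → H
  i= 1: J-J =  0 → A
  i= 2: Y-F = 19 → T
  i= 3: L-V = 16 → Q
  i= 4: Y-R =  7 → H
  i= 5: E-E =  0 → A
  i= 6: K-R = 19 → T
  i= 7: E-O = 16 → Q
  i= 8: H-A =  7 → H
  i= 9: C-C =  0 → A
  i=10: A-H = 19 → T
  shifts repeat with period 4: HATQ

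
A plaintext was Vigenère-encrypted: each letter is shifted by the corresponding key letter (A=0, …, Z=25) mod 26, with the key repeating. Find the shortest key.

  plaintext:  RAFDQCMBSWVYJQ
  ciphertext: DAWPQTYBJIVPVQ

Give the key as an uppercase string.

MAR

  i= 0: D-R = 12 → M
  i= 1: A-A =  0 → A
  i= 2: W-F = 17 → R
  i= 3: P-D = 12 → M
  i= 4: Q-Q =  0 → A
  i= 5: T-C = 17 → R
  i= 6: Y-M = 12 → M
  i= 7: B-B =  0 → A
  i= 8: J-S = 17 → R
  i= 9: I-W = 12 → M
  i=10: V-V =  0 → A
  i=11: P-Y = 17 → R
  i=12: V-J = 12 → M
  i=13: Q-Q =  0 → A
  shifts repeat with period 3: MAR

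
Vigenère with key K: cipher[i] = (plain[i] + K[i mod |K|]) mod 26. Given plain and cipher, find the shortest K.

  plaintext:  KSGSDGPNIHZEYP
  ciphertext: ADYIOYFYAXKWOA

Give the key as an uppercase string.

QLS

  i= 0: A-K = 16 → Q
  i= 1: D-S = 11 → L
  i= 2: Y-G = 18 → S
  i= 3: I-S = 16 → Q
  i= 4: O-D = 11 → L
  i= 5: Y-G = 18 → S
  i= 6: F-P = 16 → Q
  i= 7: Y-N = 11 → L
  i= 8: A-I = 18 → S
  i= 9: X-H = 16 → Q
  i=10: K-Z = 11 → L
  i=11: W-E = 18 → S
  i=12: O-Y = 16 → Q
  i=13: A-P = 11 → L
  shifts repeat with period 3: QLS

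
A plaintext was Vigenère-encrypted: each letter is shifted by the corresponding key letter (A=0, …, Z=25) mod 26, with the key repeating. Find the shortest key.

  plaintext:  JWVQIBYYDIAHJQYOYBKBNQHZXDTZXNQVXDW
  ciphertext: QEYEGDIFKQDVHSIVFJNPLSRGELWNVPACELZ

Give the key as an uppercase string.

HIDOYCKH

  i= 0: Q-J =  7 → H
  i= 1: E-W =  8 → I
  i= 2: Y-V =  3 → D
  i= 3: E-Q = 14 → O
  i= 4: G-I = 24 → Y
  i= 5: D-B =  2 → C
  i= 6: I-Y = 10 → K
  i= 7: F-Y =  7 → H
  i= 8: K-D =  7 → H
  i= 9: Q-I =  8 → I
  i=10: D-A =  3 → D
  i=11: V-H = 14 → O
  i=12: H-J = 24 → Y
  i=13: S-Q =  2 → C
  i=14: I-Y = 10 → K
  i=15: V-O =  7 → H
  i=16: F-Y =  7 → H
  i=17: J-B =  8 → I
  i=18: N-K =  3 → D
  i=19: P-B = 14 → O
  i=20: L-N = 24 → Y
  i=21: S-Q =  2 → C
  i=22: R-H = 10 → K
  i=23: G-Z =  7 → H
  i=24: E-X =  7 → H
  i=25: L-D =  8 → I
  i=26: W-T =  3 → D
  i=27: N-Z = 14 → O
  i=28: V-X = 24 → Y
  i=29: P-N =  2 → C
  i=30: A-Q = 10 → K
  i=31: C-V =  7 → H
  i=32: E-X =  7 → H
  i=33: L-D =  8 → I
  i=34: Z-W =  3 → D
  shifts repeat with period 8: HIDOYCKH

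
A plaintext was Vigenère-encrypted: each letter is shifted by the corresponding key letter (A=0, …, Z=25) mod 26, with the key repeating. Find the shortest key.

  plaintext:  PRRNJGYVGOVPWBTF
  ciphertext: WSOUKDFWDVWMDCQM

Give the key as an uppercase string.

  i= 0: W-P =  7 → H
  i= 1: S-R =  1 → B
  i= 2: O-R = 23 → X
  i= 3: U-N =  7 → H
  i= 4: K-J =  1 → B
  i= 5: D-G = 23 → X
  i= 6: F-Y =  7 → H
  i= 7: W-V =  1 → B
  i= 8: D-G = 23 → X
  i= 9: V-O =  7 → H
  i=10: W-V =  1 → B
  i=11: M-P = 23 → X
  i=12: D-W =  7 → H
  i=13: C-B =  1 → B
  i=14: Q-T = 23 → X
  i=15: M-F =  7 → H
  shifts repeat with period 3: HBX

HBX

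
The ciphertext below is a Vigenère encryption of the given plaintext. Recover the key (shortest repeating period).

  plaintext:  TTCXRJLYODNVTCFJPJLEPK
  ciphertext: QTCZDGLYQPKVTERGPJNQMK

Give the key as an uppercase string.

  i= 0: Q-T = 23 → X
  i= 1: T-T =  0 → A
  i= 2: C-C =  0 → A
  i= 3: Z-X =  2 → C
  i= 4: D-R = 12 → M
  i= 5: G-J = 23 → X
  i= 6: L-L =  0 → A
  i= 7: Y-Y =  0 → A
  i= 8: Q-O =  2 → C
  i= 9: P-D = 12 → M
  i=10: K-N = 23 → X
  i=11: V-V =  0 → A
  i=12: T-T =  0 → A
  i=13: E-C =  2 → C
  i=14: R-F = 12 → M
  i=15: G-J = 23 → X
  i=16: P-P =  0 → A
  i=17: J-J =  0 → A
  i=18: N-L =  2 → C
  i=19: Q-E = 12 → M
  i=20: M-P = 23 → X
  i=21: K-K =  0 → A
  shifts repeat with period 5: XAACM

XAACM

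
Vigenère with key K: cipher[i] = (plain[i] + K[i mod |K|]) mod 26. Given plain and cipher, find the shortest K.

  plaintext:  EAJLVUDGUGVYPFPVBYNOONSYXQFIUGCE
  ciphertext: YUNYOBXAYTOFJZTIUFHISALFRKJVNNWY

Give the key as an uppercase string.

UUENTH

  i= 0: Y-E = 20 → U
  i= 1: U-A = 20 → U
  i= 2: N-J =  4 → E
  i= 3: Y-L = 13 → N
  i= 4: O-V = 19 → T
  i= 5: B-U =  7 → H
  i= 6: X-D = 20 → U
  i= 7: A-G = 20 → U
  i= 8: Y-U =  4 → E
  i= 9: T-G = 13 → N
  i=10: O-V = 19 → T
  i=11: F-Y =  7 → H
  i=12: J-P = 20 → U
  i=13: Z-F = 20 → U
  i=14: T-P =  4 → E
  i=15: I-V = 13 → N
  i=16: U-B = 19 → T
  i=17: F-Y =  7 → H
  i=18: H-N = 20 → U
  i=19: I-O = 20 → U
  i=20: S-O =  4 → E
  i=21: A-N = 13 → N
  i=22: L-S = 19 → T
  i=23: F-Y =  7 → H
  i=24: R-X = 20 → U
  i=25: K-Q = 20 → U
  i=26: J-F =  4 → E
  i=27: V-I = 13 → N
  i=28: N-U = 19 → T
  i=29: N-G =  7 → H
  i=30: W-C = 20 → U
  i=31: Y-E = 20 → U
  shifts repeat with period 6: UUENTH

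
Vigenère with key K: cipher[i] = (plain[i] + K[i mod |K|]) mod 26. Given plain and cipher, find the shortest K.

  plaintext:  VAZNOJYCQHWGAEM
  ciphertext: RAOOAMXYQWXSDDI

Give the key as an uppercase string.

  i= 0: R-V = 22 → W
  i= 1: A-A =  0 → A
  i= 2: O-Z = 15 → P
  i= 3: O-N =  1 → B
  i= 4: A-O = 12 → M
  i= 5: M-J =  3 → D
  i= 6: X-Y = 25 → Z
  i= 7: Y-C = 22 → W
  i= 8: Q-Q =  0 → A
  i= 9: W-H = 15 → P
  i=10: X-W =  1 → B
  i=11: S-G = 12 → M
  i=12: D-A =  3 → D
  i=13: D-E = 25 → Z
  i=14: I-M = 22 → W
  shifts repeat with period 7: WAPBMDZ

WAPBMDZ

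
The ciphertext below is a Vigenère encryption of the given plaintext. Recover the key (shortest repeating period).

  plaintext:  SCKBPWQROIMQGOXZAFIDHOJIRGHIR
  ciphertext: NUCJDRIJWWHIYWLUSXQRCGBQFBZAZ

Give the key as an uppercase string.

  i= 0: N-S = 21 → V
  i= 1: U-C = 18 → S
  i= 2: C-K = 18 → S
  i= 3: J-B =  8 → I
  i= 4: D-P = 14 → O
  i= 5: R-W = 21 → V
  i= 6: I-Q = 18 → S
  i= 7: J-R = 18 → S
  i= 8: W-O =  8 → I
  i= 9: W-I = 14 → O
  i=10: H-M = 21 → V
  i=11: I-Q = 18 → S
  i=12: Y-G = 18 → S
  i=13: W-O =  8 → I
  i=14: L-X = 14 → O
  i=15: U-Z = 21 → V
  i=16: S-A = 18 → S
  i=17: X-F = 18 → S
  i=18: Q-I =  8 → I
  i=19: R-D = 14 → O
  i=20: C-H = 21 → V
  i=21: G-O = 18 → S
  i=22: B-J = 18 → S
  i=23: Q-I =  8 → I
  i=24: F-R = 14 → O
  i=25: B-G = 21 → V
  i=26: Z-H = 18 → S
  i=27: A-I = 18 → S
  i=28: Z-R =  8 → I
  shifts repeat with period 5: VSSIO

VSSIO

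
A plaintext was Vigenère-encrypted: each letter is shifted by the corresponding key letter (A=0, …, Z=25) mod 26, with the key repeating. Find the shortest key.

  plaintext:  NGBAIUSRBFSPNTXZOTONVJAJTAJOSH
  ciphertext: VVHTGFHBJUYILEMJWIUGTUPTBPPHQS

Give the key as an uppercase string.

IPGTYLPK

  i= 0: V-N =  8 → I
  i= 1: V-G = 15 → P
  i= 2: H-B =  6 → G
  i= 3: T-A = 19 → T
  i= 4: G-I = 24 → Y
  i= 5: F-U = 11 → L
  i= 6: H-S = 15 → P
  i= 7: B-R = 10 → K
  i= 8: J-B =  8 → I
  i= 9: U-F = 15 → P
  i=10: Y-S =  6 → G
  i=11: I-P = 19 → T
  i=12: L-N = 24 → Y
  i=13: E-T = 11 → L
  i=14: M-X = 15 → P
  i=15: J-Z = 10 → K
  i=16: W-O =  8 → I
  i=17: I-T = 15 → P
  i=18: U-O =  6 → G
  i=19: G-N = 19 → T
  i=20: T-V = 24 → Y
  i=21: U-J = 11 → L
  i=22: P-A = 15 → P
  i=23: T-J = 10 → K
  i=24: B-T =  8 → I
  i=25: P-A = 15 → P
  i=26: P-J =  6 → G
  i=27: H-O = 19 → T
  i=28: Q-S = 24 → Y
  i=29: S-H = 11 → L
  shifts repeat with period 8: IPGTYLPK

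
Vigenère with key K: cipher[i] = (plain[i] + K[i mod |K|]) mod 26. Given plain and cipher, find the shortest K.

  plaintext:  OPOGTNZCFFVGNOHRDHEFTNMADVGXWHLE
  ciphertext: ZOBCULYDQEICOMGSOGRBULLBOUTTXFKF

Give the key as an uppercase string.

LZNWBYZB

  i= 0: Z-O = 11 → L
  i= 1: O-P = 25 → Z
  i= 2: B-O = 13 → N
  i= 3: C-G = 22 → W
  i= 4: U-T =  1 → B
  i= 5: L-N = 24 → Y
  i= 6: Y-Z = 25 → Z
  i= 7: D-C =  1 → B
  i= 8: Q-F = 11 → L
  i= 9: E-F = 25 → Z
  i=10: I-V = 13 → N
  i=11: C-G = 22 → W
  i=12: O-N =  1 → B
  i=13: M-O = 24 → Y
  i=14: G-H = 25 → Z
  i=15: S-R =  1 → B
  i=16: O-D = 11 → L
  i=17: G-H = 25 → Z
  i=18: R-E = 13 → N
  i=19: B-F = 22 → W
  i=20: U-T =  1 → B
  i=21: L-N = 24 → Y
  i=22: L-M = 25 → Z
  i=23: B-A =  1 → B
  i=24: O-D = 11 → L
  i=25: U-V = 25 → Z
  i=26: T-G = 13 → N
  i=27: T-X = 22 → W
  i=28: X-W =  1 → B
  i=29: F-H = 24 → Y
  i=30: K-L = 25 → Z
  i=31: F-E =  1 → B
  shifts repeat with period 8: LZNWBYZB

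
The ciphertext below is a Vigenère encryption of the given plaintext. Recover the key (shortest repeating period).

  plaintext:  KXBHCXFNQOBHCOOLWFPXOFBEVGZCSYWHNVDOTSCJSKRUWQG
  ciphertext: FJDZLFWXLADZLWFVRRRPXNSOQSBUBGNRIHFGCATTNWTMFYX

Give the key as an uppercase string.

  i= 0: F-K = 21 → V
  i= 1: J-X = 12 → M
  i= 2: D-B =  2 → C
  i= 3: Z-H = 18 → S
  i= 4: L-C =  9 → J
  i= 5: F-X =  8 → I
  i= 6: W-F = 17 → R
  i= 7: X-N = 10 → K
  i= 8: L-Q = 21 → V
  i= 9: A-O = 12 → M
  i=10: D-B =  2 → C
  i=11: Z-H = 18 → S
  i=12: L-C =  9 → J
  i=13: W-O =  8 → I
  i=14: F-O = 17 → R
  i=15: V-L = 10 → K
  i=16: R-W = 21 → V
  i=17: R-F = 12 → M
  i=18: R-P =  2 → C
  i=19: P-X = 18 → S
  i=20: X-O =  9 → J
  i=21: N-F =  8 → I
  i=22: S-B = 17 → R
  i=23: O-E = 10 → K
  i=24: Q-V = 21 → V
  i=25: S-G = 12 → M
  i=26: B-Z =  2 → C
  i=27: U-C = 18 → S
  i=28: B-S =  9 → J
  i=29: G-Y =  8 → I
  i=30: N-W = 17 → R
  i=31: R-H = 10 → K
  i=32: I-N = 21 → V
  i=33: H-V = 12 → M
  i=34: F-D =  2 → C
  i=35: G-O = 18 → S
  i=36: C-T =  9 → J
  i=37: A-S =  8 → I
  i=38: T-C = 17 → R
  i=39: T-J = 10 → K
  i=40: N-S = 21 → V
  i=41: W-K = 12 → M
  i=42: T-R =  2 → C
  i=43: M-U = 18 → S
  i=44: F-W =  9 → J
  i=45: Y-Q =  8 → I
  i=46: X-G = 17 → R
  shifts repeat with period 8: VMCSJIRK

VMCSJIRK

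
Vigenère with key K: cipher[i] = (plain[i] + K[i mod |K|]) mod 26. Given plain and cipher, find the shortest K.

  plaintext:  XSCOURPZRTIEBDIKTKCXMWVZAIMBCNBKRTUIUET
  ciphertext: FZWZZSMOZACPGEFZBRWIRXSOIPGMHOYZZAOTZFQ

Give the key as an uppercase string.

  i= 0: F-X =  8 → I
  i= 1: Z-S =  7 → H
  i= 2: W-C = 20 → U
  i= 3: Z-O = 11 → L
  i= 4: Z-U =  5 → F
  i= 5: S-R =  1 → B
  i= 6: M-P = 23 → X
  i= 7: O-Z = 15 → P
  i= 8: Z-R =  8 → I
  i= 9: A-T =  7 → H
  i=10: C-I = 20 → U
  i=11: P-E = 11 → L
  i=12: G-B =  5 → F
  i=13: E-D =  1 → B
  i=14: F-I = 23 → X
  i=15: Z-K = 15 → P
  i=16: B-T =  8 → I
  i=17: R-K =  7 → H
  i=18: W-C = 20 → U
  i=19: I-X = 11 → L
  i=20: R-M =  5 → F
  i=21: X-W =  1 → B
  i=22: S-V = 23 → X
  i=23: O-Z = 15 → P
  i=24: I-A =  8 → I
  i=25: P-I =  7 → H
  i=26: G-M = 20 → U
  i=27: M-B = 11 → L
  i=28: H-C =  5 → F
  i=29: O-N =  1 → B
  i=30: Y-B = 23 → X
  i=31: Z-K = 15 → P
  i=32: Z-R =  8 → I
  i=33: A-T =  7 → H
  i=34: O-U = 20 → U
  i=35: T-I = 11 → L
  i=36: Z-U =  5 → F
  i=37: F-E =  1 → B
  i=38: Q-T = 23 → X
  shifts repeat with period 8: IHULFBXP

IHULFBXP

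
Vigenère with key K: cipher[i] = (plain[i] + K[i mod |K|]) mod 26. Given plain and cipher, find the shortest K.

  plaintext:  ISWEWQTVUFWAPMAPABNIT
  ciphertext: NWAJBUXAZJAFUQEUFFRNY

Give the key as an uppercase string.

  i= 0: N-I =  5 → F
  i= 1: W-S =  4 → E
  i= 2: A-W =  4 → E
  i= 3: J-E =  5 → F
  i= 4: B-W =  5 → F
  i= 5: U-Q =  4 → E
  i= 6: X-T =  4 → E
  i= 7: A-V =  5 → F
  i= 8: Z-U =  5 → F
  i= 9: J-F =  4 → E
  i=10: A-W =  4 → E
  i=11: F-A =  5 → F
  i=12: U-P =  5 → F
  i=13: Q-M =  4 → E
  i=14: E-A =  4 → E
  i=15: U-P =  5 → F
  i=16: F-A =  5 → F
  i=17: F-B =  4 → E
  i=18: R-N =  4 → E
  i=19: N-I =  5 → F
  i=20: Y-T =  5 → F
  shifts repeat with period 4: FEEF

FEEF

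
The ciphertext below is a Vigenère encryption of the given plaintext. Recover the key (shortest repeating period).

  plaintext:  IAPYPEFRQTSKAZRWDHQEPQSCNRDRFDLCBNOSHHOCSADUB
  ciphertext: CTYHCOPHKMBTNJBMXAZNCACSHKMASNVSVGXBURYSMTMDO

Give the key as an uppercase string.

  i= 0: C-I = 20 → U
  i= 1: T-A = 19 → T
  i= 2: Y-P =  9 → J
  i= 3: H-Y =  9 → J
  i= 4: C-P = 13 → N
  i= 5: O-E = 10 → K
  i= 6: P-F = 10 → K
  i= 7: H-R = 16 → Q
  i= 8: K-Q = 20 → U
  i= 9: M-T = 19 → T
  i=10: B-S =  9 → J
  i=11: T-K =  9 → J
  i=12: N-A = 13 → N
  i=13: J-Z = 10 → K
  i=14: B-R = 10 → K
  i=15: M-W = 16 → Q
  i=16: X-D = 20 → U
  i=17: A-H = 19 → T
  i=18: Z-Q =  9 → J
  i=19: N-E =  9 → J
  i=20: C-P = 13 → N
  i=21: A-Q = 10 → K
  i=22: C-S = 10 → K
  i=23: S-C = 16 → Q
  i=24: H-N = 20 → U
  i=25: K-R = 19 → T
  i=26: M-D =  9 → J
  i=27: A-R =  9 → J
  i=28: S-F = 13 → N
  i=29: N-D = 10 → K
  i=30: V-L = 10 → K
  i=31: S-C = 16 → Q
  i=32: V-B = 20 → U
  i=33: G-N = 19 → T
  i=34: X-O =  9 → J
  i=35: B-S =  9 → J
  i=36: U-H = 13 → N
  i=37: R-H = 10 → K
  i=38: Y-O = 10 → K
  i=39: S-C = 16 → Q
  i=40: M-S = 20 → U
  i=41: T-A = 19 → T
  i=42: M-D =  9 → J
  i=43: D-U =  9 → J
  i=44: O-B = 13 → N
  shifts repeat with period 8: UTJJNKKQ

UTJJNKKQ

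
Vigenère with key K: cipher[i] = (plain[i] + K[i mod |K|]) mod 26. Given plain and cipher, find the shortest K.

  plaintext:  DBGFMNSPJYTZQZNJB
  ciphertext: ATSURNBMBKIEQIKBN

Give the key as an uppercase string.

  i= 0: A-D = 23 → X
  i= 1: T-B = 18 → S
  i= 2: S-G = 12 → M
  i= 3: U-F = 15 → P
  i= 4: R-M =  5 → F
  i= 5: N-N =  0 → A
  i= 6: B-S =  9 → J
  i= 7: M-P = 23 → X
  i= 8: B-J = 18 → S
  i= 9: K-Y = 12 → M
  i=10: I-T = 15 → P
  i=11: E-Z =  5 → F
  i=12: Q-Q =  0 → A
  i=13: I-Z =  9 → J
  i=14: K-N = 23 → X
  i=15: B-J = 18 → S
  i=16: N-B = 12 → M
  shifts repeat with period 7: XSMPFAJ

XSMPFAJ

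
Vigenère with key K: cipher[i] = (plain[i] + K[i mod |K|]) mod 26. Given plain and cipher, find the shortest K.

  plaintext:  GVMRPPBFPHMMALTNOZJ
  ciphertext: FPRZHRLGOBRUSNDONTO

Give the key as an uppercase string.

  i= 0: F-G = 25 → Z
  i= 1: P-V = 20 → U
  i= 2: R-M =  5 → F
  i= 3: Z-R =  8 → I
  i= 4: H-P = 18 → S
  i= 5: R-P =  2 → C
  i= 6: L-B = 10 → K
  i= 7: G-F =  1 → B
  i= 8: O-P = 25 → Z
  i= 9: B-H = 20 → U
  i=10: R-M =  5 → F
  i=11: U-M =  8 → I
  i=12: S-A = 18 → S
  i=13: N-L =  2 → C
  i=14: D-T = 10 → K
  i=15: O-N =  1 → B
  i=16: N-O = 25 → Z
  i=17: T-Z = 20 → U
  i=18: O-J =  5 → F
  shifts repeat with period 8: ZUFISCKB

ZUFISCKB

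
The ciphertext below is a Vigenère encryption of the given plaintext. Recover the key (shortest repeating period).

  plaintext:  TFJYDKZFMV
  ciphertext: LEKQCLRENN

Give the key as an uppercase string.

  i= 0: L-T = 18 → S
  i= 1: E-F = 25 → Z
  i= 2: K-J =  1 → B
  i= 3: Q-Y = 18 → S
  i= 4: C-D = 25 → Z
  i= 5: L-K =  1 → B
  i= 6: R-Z = 18 → S
  i= 7: E-F = 25 → Z
  i= 8: N-M =  1 → B
  i= 9: N-V = 18 → S
  shifts repeat with period 3: SZB

SZB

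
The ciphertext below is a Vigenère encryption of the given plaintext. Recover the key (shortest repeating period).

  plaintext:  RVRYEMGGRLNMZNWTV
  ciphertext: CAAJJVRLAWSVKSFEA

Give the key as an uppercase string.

  i= 0: C-R = 11 → L
  i= 1: A-V =  5 → F
  i= 2: A-R =  9 → J
  i= 3: J-Y = 11 → L
  i= 4: J-E =  5 → F
  i= 5: V-M =  9 → J
  i= 6: R-G = 11 → L
  i= 7: L-G =  5 → F
  i= 8: A-R =  9 → J
  i= 9: W-L = 11 → L
  i=10: S-N =  5 → F
  i=11: V-M =  9 → J
  i=12: K-Z = 11 → L
  i=13: S-N =  5 → F
  i=14: F-W =  9 → J
  i=15: E-T = 11 → L
  i=16: A-V =  5 → F
  shifts repeat with period 3: LFJ

LFJ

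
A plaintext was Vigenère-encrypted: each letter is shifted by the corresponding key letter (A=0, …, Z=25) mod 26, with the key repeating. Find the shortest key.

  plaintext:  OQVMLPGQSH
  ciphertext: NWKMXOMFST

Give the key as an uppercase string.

  i= 0: N-O = 25 → Z
  i= 1: W-Q =  6 → G
  i= 2: K-V = 15 → P
  i= 3: M-M =  0 → A
  i= 4: X-L = 12 → M
  i= 5: O-P = 25 → Z
  i= 6: M-G =  6 → G
  i= 7: F-Q = 15 → P
  i= 8: S-S =  0 → A
  i= 9: T-H = 12 → M
  shifts repeat with period 5: ZGPAM

ZGPAM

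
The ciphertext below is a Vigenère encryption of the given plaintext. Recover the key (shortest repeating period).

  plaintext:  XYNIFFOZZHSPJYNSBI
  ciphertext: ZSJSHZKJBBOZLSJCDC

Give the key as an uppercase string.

CUWK

  i= 0: Z-X =  2 → C
  i= 1: S-Y = 20 → U
  i= 2: J-N = 22 → W
  i= 3: S-I = 10 → K
  i= 4: H-F =  2 → C
  i= 5: Z-F = 20 → U
  i= 6: K-O = 22 → W
  i= 7: J-Z = 10 → K
  i= 8: B-Z =  2 → C
  i= 9: B-H = 20 → U
  i=10: O-S = 22 → W
  i=11: Z-P = 10 → K
  i=12: L-J =  2 → C
  i=13: S-Y = 20 → U
  i=14: J-N = 22 → W
  i=15: C-S = 10 → K
  i=16: D-B =  2 → C
  i=17: C-I = 20 → U
  shifts repeat with period 4: CUWK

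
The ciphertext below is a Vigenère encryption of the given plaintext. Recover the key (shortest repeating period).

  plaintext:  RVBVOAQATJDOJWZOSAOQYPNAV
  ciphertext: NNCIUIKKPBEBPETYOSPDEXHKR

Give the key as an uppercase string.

  i= 0: N-R = 22 → W
  i= 1: N-V = 18 → S
  i= 2: C-B =  1 → B
  i= 3: I-V = 13 → N
  i= 4: U-O =  6 → G
  i= 5: I-A =  8 → I
  i= 6: K-Q = 20 → U
  i= 7: K-A = 10 → K
  i= 8: P-T = 22 → W
  i= 9: B-J = 18 → S
  i=10: E-D =  1 → B
  i=11: B-O = 13 → N
  i=12: P-J =  6 → G
  i=13: E-W =  8 → I
  i=14: T-Z = 20 → U
  i=15: Y-O = 10 → K
  i=16: O-S = 22 → W
  i=17: S-A = 18 → S
  i=18: P-O =  1 → B
  i=19: D-Q = 13 → N
  i=20: E-Y =  6 → G
  i=21: X-P =  8 → I
  i=22: H-N = 20 → U
  i=23: K-A = 10 → K
  i=24: R-V = 22 → W
  shifts repeat with period 8: WSBNGIUK

WSBNGIUK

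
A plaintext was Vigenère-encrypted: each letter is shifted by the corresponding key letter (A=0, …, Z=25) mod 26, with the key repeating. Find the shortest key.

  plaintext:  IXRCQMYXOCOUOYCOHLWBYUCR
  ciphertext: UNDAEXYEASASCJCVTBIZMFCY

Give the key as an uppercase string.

  i= 0: U-I = 12 → M
  i= 1: N-X = 16 → Q
  i= 2: D-R = 12 → M
  i= 3: A-C = 24 → Y
  i= 4: E-Q = 14 → O
  i= 5: X-M = 11 → L
  i= 6: Y-Y =  0 → A
  i= 7: E-X =  7 → H
  i= 8: A-O = 12 → M
  i= 9: S-C = 16 → Q
  i=10: A-O = 12 → M
  i=11: S-U = 24 → Y
  i=12: C-O = 14 → O
  i=13: J-Y = 11 → L
  i=14: C-C =  0 → A
  i=15: V-O =  7 → H
  i=16: T-H = 12 → M
  i=17: B-L = 16 → Q
  i=18: I-W = 12 → M
  i=19: Z-B = 24 → Y
  i=20: M-Y = 14 → O
  i=21: F-U = 11 → L
  i=22: C-C =  0 → A
  i=23: Y-R =  7 → H
  shifts repeat with period 8: MQMYOLAH

MQMYOLAH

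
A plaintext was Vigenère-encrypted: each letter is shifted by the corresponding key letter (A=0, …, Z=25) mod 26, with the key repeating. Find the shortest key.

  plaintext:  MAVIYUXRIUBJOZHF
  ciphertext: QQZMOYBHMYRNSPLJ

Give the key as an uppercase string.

EQE

  i= 0: Q-M =  4 → E
  i= 1: Q-A = 16 → Q
  i= 2: Z-V =  4 → E
  i= 3: M-I =  4 → E
  i= 4: O-Y = 16 → Q
  i= 5: Y-U =  4 → E
  i= 6: B-X =  4 → E
  i= 7: H-R = 16 → Q
  i= 8: M-I =  4 → E
  i= 9: Y-U =  4 → E
  i=10: R-B = 16 → Q
  i=11: N-J =  4 → E
  i=12: S-O =  4 → E
  i=13: P-Z = 16 → Q
  i=14: L-H =  4 → E
  i=15: J-F =  4 → E
  shifts repeat with period 3: EQE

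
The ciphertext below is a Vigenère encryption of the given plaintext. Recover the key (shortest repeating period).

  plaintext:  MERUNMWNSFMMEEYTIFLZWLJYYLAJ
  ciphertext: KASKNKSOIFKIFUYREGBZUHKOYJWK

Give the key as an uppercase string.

  i= 0: K-M = 24 → Y
  i= 1: A-E = 22 → W
  i= 2: S-R =  1 → B
  i= 3: K-U = 16 → Q
  i= 4: N-N =  0 → A
  i= 5: K-M = 24 → Y
  i= 6: S-W = 22 → W
  i= 7: O-N =  1 → B
  i= 8: I-S = 16 → Q
  i= 9: F-F =  0 → A
  i=10: K-M = 24 → Y
  i=11: I-M = 22 → W
  i=12: F-E =  1 → B
  i=13: U-E = 16 → Q
  i=14: Y-Y =  0 → A
  i=15: R-T = 24 → Y
  i=16: E-I = 22 → W
  i=17: G-F =  1 → B
  i=18: B-L = 16 → Q
  i=19: Z-Z =  0 → A
  i=20: U-W = 24 → Y
  i=21: H-L = 22 → W
  i=22: K-J =  1 → B
  i=23: O-Y = 16 → Q
  i=24: Y-Y =  0 → A
  i=25: J-L = 24 → Y
  i=26: W-A = 22 → W
  i=27: K-J =  1 → B
  shifts repeat with period 5: YWBQA

YWBQA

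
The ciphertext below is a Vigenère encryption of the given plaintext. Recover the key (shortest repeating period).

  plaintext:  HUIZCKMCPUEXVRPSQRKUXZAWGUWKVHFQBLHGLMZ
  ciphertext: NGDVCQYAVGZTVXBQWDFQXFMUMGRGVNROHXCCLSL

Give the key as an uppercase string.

GMVWAGMY

  i= 0: N-H =  6 → G
  i= 1: G-U = 12 → M
  i= 2: D-I = 21 → V
  i= 3: V-Z = 22 → W
  i= 4: C-C =  0 → A
  i= 5: Q-K =  6 → G
  i= 6: Y-M = 12 → M
  i= 7: A-C = 24 → Y
  i= 8: V-P =  6 → G
  i= 9: G-U = 12 → M
  i=10: Z-E = 21 → V
  i=11: T-X = 22 → W
  i=12: V-V =  0 → A
  i=13: X-R =  6 → G
  i=14: B-P = 12 → M
  i=15: Q-S = 24 → Y
  i=16: W-Q =  6 → G
  i=17: D-R = 12 → M
  i=18: F-K = 21 → V
  i=19: Q-U = 22 → W
  i=20: X-X =  0 → A
  i=21: F-Z =  6 → G
  i=22: M-A = 12 → M
  i=23: U-W = 24 → Y
  i=24: M-G =  6 → G
  i=25: G-U = 12 → M
  i=26: R-W = 21 → V
  i=27: G-K = 22 → W
  i=28: V-V =  0 → A
  i=29: N-H =  6 → G
  i=30: R-F = 12 → M
  i=31: O-Q = 24 → Y
  i=32: H-B =  6 → G
  i=33: X-L = 12 → M
  i=34: C-H = 21 → V
  i=35: C-G = 22 → W
  i=36: L-L =  0 → A
  i=37: S-M =  6 → G
  i=38: L-Z = 12 → M
  shifts repeat with period 8: GMVWAGMY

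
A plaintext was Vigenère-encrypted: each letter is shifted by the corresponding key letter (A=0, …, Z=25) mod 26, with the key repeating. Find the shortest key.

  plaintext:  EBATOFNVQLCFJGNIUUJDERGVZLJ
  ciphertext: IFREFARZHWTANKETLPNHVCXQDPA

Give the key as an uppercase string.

EERLRV

  i= 0: I-E =  4 → E
  i= 1: F-B =  4 → E
  i= 2: R-A = 17 → R
  i= 3: E-T = 11 → L
  i= 4: F-O = 17 → R
  i= 5: A-F = 21 → V
  i= 6: R-N =  4 → E
  i= 7: Z-V =  4 → E
  i= 8: H-Q = 17 → R
  i= 9: W-L = 11 → L
  i=10: T-C = 17 → R
  i=11: A-F = 21 → V
  i=12: N-J =  4 → E
  i=13: K-G =  4 → E
  i=14: E-N = 17 → R
  i=15: T-I = 11 → L
  i=16: L-U = 17 → R
  i=17: P-U = 21 → V
  i=18: N-J =  4 → E
  i=19: H-D =  4 → E
  i=20: V-E = 17 → R
  i=21: C-R = 11 → L
  i=22: X-G = 17 → R
  i=23: Q-V = 21 → V
  i=24: D-Z =  4 → E
  i=25: P-L =  4 → E
  i=26: A-J = 17 → R
  shifts repeat with period 6: EERLRV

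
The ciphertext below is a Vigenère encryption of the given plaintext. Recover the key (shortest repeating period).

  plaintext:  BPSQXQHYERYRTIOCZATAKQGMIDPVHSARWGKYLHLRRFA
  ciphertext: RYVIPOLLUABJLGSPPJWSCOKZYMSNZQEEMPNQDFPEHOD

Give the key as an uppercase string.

  i= 0: R-B = 16 → Q
  i= 1: Y-P =  9 → J
  i= 2: V-S =  3 → D
  i= 3: I-Q = 18 → S
  i= 4: P-X = 18 → S
  i= 5: O-Q = 24 → Y
  i= 6: L-H =  4 → E
  i= 7: L-Y = 13 → N
  i= 8: U-E = 16 → Q
  i= 9: A-R =  9 → J
  i=10: B-Y =  3 → D
  i=11: J-R = 18 → S
  i=12: L-T = 18 → S
  i=13: G-I = 24 → Y
  i=14: S-O =  4 → E
  i=15: P-C = 13 → N
  i=16: P-Z = 16 → Q
  i=17: J-A =  9 → J
  i=18: W-T =  3 → D
  i=19: S-A = 18 → S
  i=20: C-K = 18 → S
  i=21: O-Q = 24 → Y
  i=22: K-G =  4 → E
  i=23: Z-M = 13 → N
  i=24: Y-I = 16 → Q
  i=25: M-D =  9 → J
  i=26: S-P =  3 → D
  i=27: N-V = 18 → S
  i=28: Z-H = 18 → S
  i=29: Q-S = 24 → Y
  i=30: E-A =  4 → E
  i=31: E-R = 13 → N
  i=32: M-W = 16 → Q
  i=33: P-G =  9 → J
  i=34: N-K =  3 → D
  i=35: Q-Y = 18 → S
  i=36: D-L = 18 → S
  i=37: F-H = 24 → Y
  i=38: P-L =  4 → E
  i=39: E-R = 13 → N
  i=40: H-R = 16 → Q
  i=41: O-F =  9 → J
  i=42: D-A =  3 → D
  shifts repeat with period 8: QJDSSYEN

QJDSSYEN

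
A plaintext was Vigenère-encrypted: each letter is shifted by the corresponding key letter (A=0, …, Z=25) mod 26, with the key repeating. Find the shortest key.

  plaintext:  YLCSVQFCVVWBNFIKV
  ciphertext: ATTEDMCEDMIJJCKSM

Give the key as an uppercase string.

  i= 0: A-Y =  2 → C
  i= 1: T-L =  8 → I
  i= 2: T-C = 17 → R
  i= 3: E-S = 12 → M
  i= 4: D-V =  8 → I
  i= 5: M-Q = 22 → W
  i= 6: C-F = 23 → X
  i= 7: E-C =  2 → C
  i= 8: D-V =  8 → I
  i= 9: M-V = 17 → R
  i=10: I-W = 12 → M
  i=11: J-B =  8 → I
  i=12: J-N = 22 → W
  i=13: C-F = 23 → X
  i=14: K-I =  2 → C
  i=15: S-K =  8 → I
  i=16: M-V = 17 → R
  shifts repeat with period 7: CIRMIWX

CIRMIWX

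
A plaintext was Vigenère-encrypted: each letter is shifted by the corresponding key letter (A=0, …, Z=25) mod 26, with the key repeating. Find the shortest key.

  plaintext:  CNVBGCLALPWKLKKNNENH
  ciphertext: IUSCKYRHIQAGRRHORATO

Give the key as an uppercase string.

  i= 0: I-C =  6 → G
  i= 1: U-N =  7 → H
  i= 2: S-V = 23 → X
  i= 3: C-B =  1 → B
  i= 4: K-G =  4 → E
  i= 5: Y-C = 22 → W
  i= 6: R-L =  6 → G
  i= 7: H-A =  7 → H
  i= 8: I-L = 23 → X
  i= 9: Q-P =  1 → B
  i=10: A-W =  4 → E
  i=11: G-K = 22 → W
  i=12: R-L =  6 → G
  i=13: R-K =  7 → H
  i=14: H-K = 23 → X
  i=15: O-N =  1 → B
  i=16: R-N =  4 → E
  i=17: A-E = 22 → W
  i=18: T-N =  6 → G
  i=19: O-H =  7 → H
  shifts repeat with period 6: GHXBEW

GHXBEW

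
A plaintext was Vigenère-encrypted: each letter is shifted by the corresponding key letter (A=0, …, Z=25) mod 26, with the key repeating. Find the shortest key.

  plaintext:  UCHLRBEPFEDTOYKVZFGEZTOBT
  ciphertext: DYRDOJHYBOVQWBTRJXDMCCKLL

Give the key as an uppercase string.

  i= 0: D-U =  9 → J
  i= 1: Y-C = 22 → W
  i= 2: R-H = 10 → K
  i= 3: D-L = 18 → S
  i= 4: O-R = 23 → X
  i= 5: J-B =  8 → I
  i= 6: H-E =  3 → D
  i= 7: Y-P =  9 → J
  i= 8: B-F = 22 → W
  i= 9: O-E = 10 → K
  i=10: V-D = 18 → S
  i=11: Q-T = 23 → X
  i=12: W-O =  8 → I
  i=13: B-Y =  3 → D
  i=14: T-K =  9 → J
  i=15: R-V = 22 → W
  i=16: J-Z = 10 → K
  i=17: X-F = 18 → S
  i=18: D-G = 23 → X
  i=19: M-E =  8 → I
  i=20: C-Z =  3 → D
  i=21: C-T =  9 → J
  i=22: K-O = 22 → W
  i=23: L-B = 10 → K
  i=24: L-T = 18 → S
  shifts repeat with period 7: JWKSXID

JWKSXID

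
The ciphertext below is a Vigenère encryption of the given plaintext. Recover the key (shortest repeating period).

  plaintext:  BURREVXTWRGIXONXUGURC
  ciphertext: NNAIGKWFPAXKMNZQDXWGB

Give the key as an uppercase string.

MTJRCPZ

  i= 0: N-B = 12 → M
  i= 1: N-U = 19 → T
  i= 2: A-R =  9 → J
  i= 3: I-R = 17 → R
  i= 4: G-E =  2 → C
  i= 5: K-V = 15 → P
  i= 6: W-X = 25 → Z
  i= 7: F-T = 12 → M
  i= 8: P-W = 19 → T
  i= 9: A-R =  9 → J
  i=10: X-G = 17 → R
  i=11: K-I =  2 → C
  i=12: M-X = 15 → P
  i=13: N-O = 25 → Z
  i=14: Z-N = 12 → M
  i=15: Q-X = 19 → T
  i=16: D-U =  9 → J
  i=17: X-G = 17 → R
  i=18: W-U =  2 → C
  i=19: G-R = 15 → P
  i=20: B-C = 25 → Z
  shifts repeat with period 7: MTJRCPZ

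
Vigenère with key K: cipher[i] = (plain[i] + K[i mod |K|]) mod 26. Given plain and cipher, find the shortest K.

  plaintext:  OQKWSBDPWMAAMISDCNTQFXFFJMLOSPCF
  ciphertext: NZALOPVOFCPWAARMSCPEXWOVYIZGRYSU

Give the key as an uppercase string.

ZJQPWOS

  i= 0: N-O = 25 → Z
  i= 1: Z-Q =  9 → J
  i= 2: A-K = 16 → Q
  i= 3: L-W = 15 → P
  i= 4: O-S = 22 → W
  i= 5: P-B = 14 → O
  i= 6: V-D = 18 → S
  i= 7: O-P = 25 → Z
  i= 8: F-W =  9 → J
  i= 9: C-M = 16 → Q
  i=10: P-A = 15 → P
  i=11: W-A = 22 → W
  i=12: A-M = 14 → O
  i=13: A-I = 18 → S
  i=14: R-S = 25 → Z
  i=15: M-D =  9 → J
  i=16: S-C = 16 → Q
  i=17: C-N = 15 → P
  i=18: P-T = 22 → W
  i=19: E-Q = 14 → O
  i=20: X-F = 18 → S
  i=21: W-X = 25 → Z
  i=22: O-F =  9 → J
  i=23: V-F = 16 → Q
  i=24: Y-J = 15 → P
  i=25: I-M = 22 → W
  i=26: Z-L = 14 → O
  i=27: G-O = 18 → S
  i=28: R-S = 25 → Z
  i=29: Y-P =  9 → J
  i=30: S-C = 16 → Q
  i=31: U-F = 15 → P
  shifts repeat with period 7: ZJQPWOS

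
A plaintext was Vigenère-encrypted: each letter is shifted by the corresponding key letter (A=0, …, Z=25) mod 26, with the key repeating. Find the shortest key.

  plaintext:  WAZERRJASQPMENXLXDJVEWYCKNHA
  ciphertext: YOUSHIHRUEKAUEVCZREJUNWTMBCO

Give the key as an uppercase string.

  i= 0: Y-W =  2 → C
  i= 1: O-A = 14 → O
  i= 2: U-Z = 21 → V
  i= 3: S-E = 14 → O
  i= 4: H-R = 16 → Q
  i= 5: I-R = 17 → R
  i= 6: H-J = 24 → Y
  i= 7: R-A = 17 → R
  i= 8: U-S =  2 → C
  i= 9: E-Q = 14 → O
  i=10: K-P = 21 → V
  i=11: A-M = 14 → O
  i=12: U-E = 16 → Q
  i=13: E-N = 17 → R
  i=14: V-X = 24 → Y
  i=15: C-L = 17 → R
  i=16: Z-X =  2 → C
  i=17: R-D = 14 → O
  i=18: E-J = 21 → V
  i=19: J-V = 14 → O
  i=20: U-E = 16 → Q
  i=21: N-W = 17 → R
  i=22: W-Y = 24 → Y
  i=23: T-C = 17 → R
  i=24: M-K =  2 → C
  i=25: B-N = 14 → O
  i=26: C-H = 21 → V
  i=27: O-A = 14 → O
  shifts repeat with period 8: COVOQRYR

COVOQRYR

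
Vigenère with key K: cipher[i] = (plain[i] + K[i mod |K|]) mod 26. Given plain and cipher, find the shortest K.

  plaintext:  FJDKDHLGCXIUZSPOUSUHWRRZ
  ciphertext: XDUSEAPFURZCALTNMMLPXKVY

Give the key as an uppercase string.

  i= 0: X-F = 18 → S
  i= 1: D-J = 20 → U
  i= 2: U-D = 17 → R
  i= 3: S-K =  8 → I
  i= 4: E-D =  1 → B
  i= 5: A-H = 19 → T
  i= 6: P-L =  4 → E
  i= 7: F-G = 25 → Z
  i= 8: U-C = 18 → S
  i= 9: R-X = 20 → U
  i=10: Z-I = 17 → R
  i=11: C-U =  8 → I
  i=12: A-Z =  1 → B
  i=13: L-S = 19 → T
  i=14: T-P =  4 → E
  i=15: N-O = 25 → Z
  i=16: M-U = 18 → S
  i=17: M-S = 20 → U
  i=18: L-U = 17 → R
  i=19: P-H =  8 → I
  i=20: X-W =  1 → B
  i=21: K-R = 19 → T
  i=22: V-R =  4 → E
  i=23: Y-Z = 25 → Z
  shifts repeat with period 8: SURIBTEZ

SURIBTEZ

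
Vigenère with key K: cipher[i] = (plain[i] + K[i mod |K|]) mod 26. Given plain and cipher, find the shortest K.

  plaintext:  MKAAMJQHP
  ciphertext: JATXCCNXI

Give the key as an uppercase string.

  i= 0: J-M = 23 → X
  i= 1: A-K = 16 → Q
  i= 2: T-A = 19 → T
  i= 3: X-A = 23 → X
  i= 4: C-M = 16 → Q
  i= 5: C-J = 19 → T
  i= 6: N-Q = 23 → X
  i= 7: X-H = 16 → Q
  i= 8: I-P = 19 → T
  shifts repeat with period 3: XQT

XQT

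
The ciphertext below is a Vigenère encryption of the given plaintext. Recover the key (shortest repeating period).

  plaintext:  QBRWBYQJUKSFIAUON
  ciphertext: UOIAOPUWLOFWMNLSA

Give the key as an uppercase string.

ENR

  i= 0: U-Q =  4 → E
  i= 1: O-B = 13 → N
  i= 2: I-R = 17 → R
  i= 3: A-W =  4 → E
  i= 4: O-B = 13 → N
  i= 5: P-Y = 17 → R
  i= 6: U-Q =  4 → E
  i= 7: W-J = 13 → N
  i= 8: L-U = 17 → R
  i= 9: O-K =  4 → E
  i=10: F-S = 13 → N
  i=11: W-F = 17 → R
  i=12: M-I =  4 → E
  i=13: N-A = 13 → N
  i=14: L-U = 17 → R
  i=15: S-O =  4 → E
  i=16: A-N = 13 → N
  shifts repeat with period 3: ENR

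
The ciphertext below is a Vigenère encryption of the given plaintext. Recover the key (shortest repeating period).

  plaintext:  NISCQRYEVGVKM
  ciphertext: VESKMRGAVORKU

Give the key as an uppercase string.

IWA

  i= 0: V-N =  8 → I
  i= 1: E-I = 22 → W
  i= 2: S-S =  0 → A
  i= 3: K-C =  8 → I
  i= 4: M-Q = 22 → W
  i= 5: R-R =  0 → A
  i= 6: G-Y =  8 → I
  i= 7: A-E = 22 → W
  i= 8: V-V =  0 → A
  i= 9: O-G =  8 → I
  i=10: R-V = 22 → W
  i=11: K-K =  0 → A
  i=12: U-M =  8 → I
  shifts repeat with period 3: IWA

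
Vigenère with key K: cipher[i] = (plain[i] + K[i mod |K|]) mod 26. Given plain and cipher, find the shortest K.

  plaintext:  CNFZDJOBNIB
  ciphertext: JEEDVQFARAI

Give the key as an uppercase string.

  i= 0: J-C =  7 → H
  i= 1: E-N = 17 → R
  i= 2: E-F = 25 → Z
  i= 3: D-Z =  4 → E
  i= 4: V-D = 18 → S
  i= 5: Q-J =  7 → H
  i= 6: F-O = 17 → R
  i= 7: A-B = 25 → Z
  i= 8: R-N =  4 → E
  i= 9: A-I = 18 → S
  i=10: I-B =  7 → H
  shifts repeat with period 5: HRZES

HRZES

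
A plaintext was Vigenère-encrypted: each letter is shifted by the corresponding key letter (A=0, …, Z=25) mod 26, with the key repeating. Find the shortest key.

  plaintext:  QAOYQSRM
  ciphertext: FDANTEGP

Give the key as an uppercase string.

PDM

  i= 0: F-Q = 15 → P
  i= 1: D-A =  3 → D
  i= 2: A-O = 12 → M
  i= 3: N-Y = 15 → P
  i= 4: T-Q =  3 → D
  i= 5: E-S = 12 → M
  i= 6: G-R = 15 → P
  i= 7: P-M =  3 → D
  shifts repeat with period 3: PDM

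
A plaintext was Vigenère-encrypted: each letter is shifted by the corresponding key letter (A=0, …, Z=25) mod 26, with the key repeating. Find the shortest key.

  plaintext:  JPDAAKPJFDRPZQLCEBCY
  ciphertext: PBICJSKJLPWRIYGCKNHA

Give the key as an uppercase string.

  i= 0: P-J =  6 → G
  i= 1: B-P = 12 → M
  i= 2: I-D =  5 → F
  i= 3: C-A =  2 → C
  i= 4: J-A =  9 → J
  i= 5: S-K =  8 → I
  i= 6: K-P = 21 → V
  i= 7: J-J =  0 → A
  i= 8: L-F =  6 → G
  i= 9: P-D = 12 → M
  i=10: W-R =  5 → F
  i=11: R-P =  2 → C
  i=12: I-Z =  9 → J
  i=13: Y-Q =  8 → I
  i=14: G-L = 21 → V
  i=15: C-C =  0 → A
  i=16: K-E =  6 → G
  i=17: N-B = 12 → M
  i=18: H-C =  5 → F
  i=19: A-Y =  2 → C
  shifts repeat with period 8: GMFCJIVA

GMFCJIVA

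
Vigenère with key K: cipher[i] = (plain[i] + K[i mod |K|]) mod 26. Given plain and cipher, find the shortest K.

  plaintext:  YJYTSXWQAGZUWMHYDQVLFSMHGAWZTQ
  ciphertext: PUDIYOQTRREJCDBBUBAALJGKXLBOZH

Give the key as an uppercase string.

  i= 0: P-Y = 17 → R
  i= 1: U-J = 11 → L
  i= 2: D-Y =  5 → F
  i= 3: I-T = 15 → P
  i= 4: Y-S =  6 → G
  i= 5: O-X = 17 → R
  i= 6: Q-W = 20 → U
  i= 7: T-Q =  3 → D
  i= 8: R-A = 17 → R
  i= 9: R-G = 11 → L
  i=10: E-Z =  5 → F
  i=11: J-U = 15 → P
  i=12: C-W =  6 → G
  i=13: D-M = 17 → R
  i=14: B-H = 20 → U
  i=15: B-Y =  3 → D
  i=16: U-D = 17 → R
  i=17: B-Q = 11 → L
  i=18: A-V =  5 → F
  i=19: A-L = 15 → P
  i=20: L-F =  6 → G
  i=21: J-S = 17 → R
  i=22: G-M = 20 → U
  i=23: K-H =  3 → D
  i=24: X-G = 17 → R
  i=25: L-A = 11 → L
  i=26: B-W =  5 → F
  i=27: O-Z = 15 → P
  i=28: Z-T =  6 → G
  i=29: H-Q = 17 → R
  shifts repeat with period 8: RLFPGRUD

RLFPGRUD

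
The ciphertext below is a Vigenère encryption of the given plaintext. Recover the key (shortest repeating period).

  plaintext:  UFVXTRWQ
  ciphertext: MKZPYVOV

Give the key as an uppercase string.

  i= 0: M-U = 18 → S
  i= 1: K-F =  5 → F
  i= 2: Z-V =  4 → E
  i= 3: P-X = 18 → S
  i= 4: Y-T =  5 → F
  i= 5: V-R =  4 → E
  i= 6: O-W = 18 → S
  i= 7: V-Q =  5 → F
  shifts repeat with period 3: SFE

SFE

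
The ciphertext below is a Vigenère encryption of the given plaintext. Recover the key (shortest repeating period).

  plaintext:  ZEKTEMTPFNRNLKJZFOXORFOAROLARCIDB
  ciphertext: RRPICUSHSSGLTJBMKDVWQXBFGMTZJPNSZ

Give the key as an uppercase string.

SNFPYIZ

  i= 0: R-Z = 18 → S
  i= 1: R-E = 13 → N
  i= 2: P-K =  5 → F
  i= 3: I-T = 15 → P
  i= 4: C-E = 24 → Y
  i= 5: U-M =  8 → I
  i= 6: S-T = 25 → Z
  i= 7: H-P = 18 → S
  i= 8: S-F = 13 → N
  i= 9: S-N =  5 → F
  i=10: G-R = 15 → P
  i=11: L-N = 24 → Y
  i=12: T-L =  8 → I
  i=13: J-K = 25 → Z
  i=14: B-J = 18 → S
  i=15: M-Z = 13 → N
  i=16: K-F =  5 → F
  i=17: D-O = 15 → P
  i=18: V-X = 24 → Y
  i=19: W-O =  8 → I
  i=20: Q-R = 25 → Z
  i=21: X-F = 18 → S
  i=22: B-O = 13 → N
  i=23: F-A =  5 → F
  i=24: G-R = 15 → P
  i=25: M-O = 24 → Y
  i=26: T-L =  8 → I
  i=27: Z-A = 25 → Z
  i=28: J-R = 18 → S
  i=29: P-C = 13 → N
  i=30: N-I =  5 → F
  i=31: S-D = 15 → P
  i=32: Z-B = 24 → Y
  shifts repeat with period 7: SNFPYIZ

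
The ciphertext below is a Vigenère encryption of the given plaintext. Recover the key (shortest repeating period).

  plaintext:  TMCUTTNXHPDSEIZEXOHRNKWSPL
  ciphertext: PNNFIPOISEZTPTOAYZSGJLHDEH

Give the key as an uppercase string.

  i= 0: P-T = 22 → W
  i= 1: N-M =  1 → B
  i= 2: N-C = 11 → L
  i= 3: F-U = 11 → L
  i= 4: I-T = 15 → P
  i= 5: P-T = 22 → W
  i= 6: O-N =  1 → B
  i= 7: I-X = 11 → L
  i= 8: S-H = 11 → L
  i= 9: E-P = 15 → P
  i=10: Z-D = 22 → W
  i=11: T-S =  1 → B
  i=12: P-E = 11 → L
  i=13: T-I = 11 → L
  i=14: O-Z = 15 → P
  i=15: A-E = 22 → W
  i=16: Y-X =  1 → B
  i=17: Z-O = 11 → L
  i=18: S-H = 11 → L
  i=19: G-R = 15 → P
  i=20: J-N = 22 → W
  i=21: L-K =  1 → B
  i=22: H-W = 11 → L
  i=23: D-S = 11 → L
  i=24: E-P = 15 → P
  i=25: H-L = 22 → W
  shifts repeat with period 5: WBLLP

WBLLP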